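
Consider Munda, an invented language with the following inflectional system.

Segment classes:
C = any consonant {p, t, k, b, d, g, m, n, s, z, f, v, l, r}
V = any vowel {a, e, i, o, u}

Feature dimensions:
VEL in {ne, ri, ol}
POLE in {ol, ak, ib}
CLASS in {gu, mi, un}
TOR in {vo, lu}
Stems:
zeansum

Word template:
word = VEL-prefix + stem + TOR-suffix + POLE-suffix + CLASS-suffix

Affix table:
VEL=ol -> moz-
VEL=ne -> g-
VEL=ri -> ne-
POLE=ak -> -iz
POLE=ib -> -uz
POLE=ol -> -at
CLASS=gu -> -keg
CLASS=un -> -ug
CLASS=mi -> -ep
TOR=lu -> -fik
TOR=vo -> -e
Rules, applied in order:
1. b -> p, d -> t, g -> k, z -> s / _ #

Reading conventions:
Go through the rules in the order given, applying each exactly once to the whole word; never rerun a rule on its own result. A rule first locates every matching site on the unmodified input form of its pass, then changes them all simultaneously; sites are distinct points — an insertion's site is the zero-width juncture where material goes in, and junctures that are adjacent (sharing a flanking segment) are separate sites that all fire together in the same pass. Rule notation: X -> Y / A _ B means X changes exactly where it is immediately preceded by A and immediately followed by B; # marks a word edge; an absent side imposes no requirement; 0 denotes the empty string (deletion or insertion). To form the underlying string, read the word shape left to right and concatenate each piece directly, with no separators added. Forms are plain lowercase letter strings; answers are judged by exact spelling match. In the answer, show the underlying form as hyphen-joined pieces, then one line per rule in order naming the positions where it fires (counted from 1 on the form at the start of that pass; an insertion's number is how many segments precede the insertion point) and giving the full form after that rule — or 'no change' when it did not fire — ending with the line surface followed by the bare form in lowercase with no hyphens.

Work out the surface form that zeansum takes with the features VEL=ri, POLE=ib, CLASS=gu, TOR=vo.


underlying: ne-zeansum-e-uz-keg
1. b -> p, d -> t, g -> k, z -> s / _ #: fires at position(s) 15: nezeansumeuzkek
surface: nezeansumeuzkek


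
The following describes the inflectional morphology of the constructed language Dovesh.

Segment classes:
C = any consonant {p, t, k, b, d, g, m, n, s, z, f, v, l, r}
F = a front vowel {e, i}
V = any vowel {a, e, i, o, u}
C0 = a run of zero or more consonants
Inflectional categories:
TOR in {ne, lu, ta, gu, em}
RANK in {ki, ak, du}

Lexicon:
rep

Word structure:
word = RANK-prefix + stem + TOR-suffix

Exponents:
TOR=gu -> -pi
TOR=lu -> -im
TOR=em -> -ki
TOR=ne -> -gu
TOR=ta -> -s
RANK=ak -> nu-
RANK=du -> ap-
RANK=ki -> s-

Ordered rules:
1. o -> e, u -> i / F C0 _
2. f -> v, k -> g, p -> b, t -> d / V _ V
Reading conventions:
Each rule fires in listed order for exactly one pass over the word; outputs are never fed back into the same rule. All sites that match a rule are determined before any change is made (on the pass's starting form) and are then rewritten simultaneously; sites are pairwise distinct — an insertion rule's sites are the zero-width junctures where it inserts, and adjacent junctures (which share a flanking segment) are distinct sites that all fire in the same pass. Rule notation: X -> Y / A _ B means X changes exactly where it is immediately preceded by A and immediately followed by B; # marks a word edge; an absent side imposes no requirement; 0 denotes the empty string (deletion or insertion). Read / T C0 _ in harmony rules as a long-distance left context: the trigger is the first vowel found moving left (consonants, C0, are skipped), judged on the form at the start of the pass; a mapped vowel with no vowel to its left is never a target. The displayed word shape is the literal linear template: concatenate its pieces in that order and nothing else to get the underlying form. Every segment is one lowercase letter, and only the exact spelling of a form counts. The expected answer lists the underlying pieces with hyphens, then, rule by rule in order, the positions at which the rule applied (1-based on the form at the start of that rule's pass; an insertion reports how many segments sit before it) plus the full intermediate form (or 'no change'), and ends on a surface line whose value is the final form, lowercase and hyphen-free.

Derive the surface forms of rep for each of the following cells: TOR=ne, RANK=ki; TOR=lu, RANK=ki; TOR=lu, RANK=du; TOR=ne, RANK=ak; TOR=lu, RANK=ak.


cell TOR=ne, RANK=ki:
underlying: s-rep-gu
1. o -> e, u -> i / F C0 _: fires at position(s) 6: srepgi
2. f -> v, k -> g, p -> b, t -> d / V _ V: no change
surface: srepgi

cell TOR=lu, RANK=ki:
underlying: s-rep-im
1. o -> e, u -> i / F C0 _: no change
2. f -> v, k -> g, p -> b, t -> d / V _ V: fires at position(s) 4: srebim
surface: srebim

cell TOR=lu, RANK=du:
underlying: ap-rep-im
1. o -> e, u -> i / F C0 _: no change
2. f -> v, k -> g, p -> b, t -> d / V _ V: fires at position(s) 5: aprebim
surface: aprebim

cell TOR=ne, RANK=ak:
underlying: nu-rep-gu
1. o -> e, u -> i / F C0 _: fires at position(s) 7: nurepgi
2. f -> v, k -> g, p -> b, t -> d / V _ V: no change
surface: nurepgi

cell TOR=lu, RANK=ak:
underlying: nu-rep-im
1. o -> e, u -> i / F C0 _: no change
2. f -> v, k -> g, p -> b, t -> d / V _ V: fires at position(s) 5: nurebim
surface: nurebim


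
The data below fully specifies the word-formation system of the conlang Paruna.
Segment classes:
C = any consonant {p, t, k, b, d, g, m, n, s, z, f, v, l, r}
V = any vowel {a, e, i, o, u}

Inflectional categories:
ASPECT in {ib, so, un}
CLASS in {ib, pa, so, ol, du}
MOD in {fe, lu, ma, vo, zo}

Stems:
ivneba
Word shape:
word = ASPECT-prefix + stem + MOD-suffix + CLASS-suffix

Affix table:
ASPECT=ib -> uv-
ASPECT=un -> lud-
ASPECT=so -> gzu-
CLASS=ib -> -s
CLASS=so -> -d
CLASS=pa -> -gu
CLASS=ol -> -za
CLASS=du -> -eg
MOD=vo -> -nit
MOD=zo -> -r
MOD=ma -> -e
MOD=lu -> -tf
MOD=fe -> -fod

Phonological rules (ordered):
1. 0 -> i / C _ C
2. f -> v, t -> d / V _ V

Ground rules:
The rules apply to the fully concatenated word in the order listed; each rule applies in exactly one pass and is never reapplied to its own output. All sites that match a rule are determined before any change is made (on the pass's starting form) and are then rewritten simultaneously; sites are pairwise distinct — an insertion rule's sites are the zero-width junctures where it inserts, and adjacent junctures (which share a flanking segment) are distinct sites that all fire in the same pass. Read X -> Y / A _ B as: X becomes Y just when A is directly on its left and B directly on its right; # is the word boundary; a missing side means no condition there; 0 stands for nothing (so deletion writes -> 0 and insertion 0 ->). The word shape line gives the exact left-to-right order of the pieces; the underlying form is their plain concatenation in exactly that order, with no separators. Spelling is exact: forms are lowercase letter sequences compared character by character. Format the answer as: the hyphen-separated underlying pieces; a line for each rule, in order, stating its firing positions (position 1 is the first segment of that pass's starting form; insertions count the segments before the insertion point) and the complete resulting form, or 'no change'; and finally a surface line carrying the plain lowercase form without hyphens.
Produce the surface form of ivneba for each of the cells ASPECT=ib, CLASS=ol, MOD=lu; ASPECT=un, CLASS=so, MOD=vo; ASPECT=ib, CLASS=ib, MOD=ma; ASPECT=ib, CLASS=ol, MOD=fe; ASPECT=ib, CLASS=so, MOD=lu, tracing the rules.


cell ASPECT=ib, CLASS=ol, MOD=lu:
underlying: uv-ivneba-tf-za
1. 0 -> i / C _ C: inserts after position(s) 4, 9, 10: uvivinebatifiza
2. f -> v, t -> d / V _ V: fires at position(s) 10, 12: uvivinebadiviza
surface: uvivinebadiviza

cell ASPECT=un, CLASS=so, MOD=vo:
underlying: lud-ivneba-nit-d
1. 0 -> i / C _ C: inserts after position(s) 5, 12: ludivinebanitid
2. f -> v, t -> d / V _ V: fires at position(s) 13: ludivinebanidid
surface: ludivinebanidid

cell ASPECT=ib, CLASS=ib, MOD=ma:
underlying: uv-ivneba-e-s
1. 0 -> i / C _ C: inserts after position(s) 4: uvivinebaes
2. f -> v, t -> d / V _ V: no change
surface: uvivinebaes

cell ASPECT=ib, CLASS=ol, MOD=fe:
underlying: uv-ivneba-fod-za
1. 0 -> i / C _ C: inserts after position(s) 4, 11: uvivinebafodiza
2. f -> v, t -> d / V _ V: fires at position(s) 10: uvivinebavodiza
surface: uvivinebavodiza

cell ASPECT=ib, CLASS=so, MOD=lu:
underlying: uv-ivneba-tf-d
1. 0 -> i / C _ C: inserts after position(s) 4, 9, 10: uvivinebatifid
2. f -> v, t -> d / V _ V: fires at position(s) 10, 12: uvivinebadivid
surface: uvivinebadivid


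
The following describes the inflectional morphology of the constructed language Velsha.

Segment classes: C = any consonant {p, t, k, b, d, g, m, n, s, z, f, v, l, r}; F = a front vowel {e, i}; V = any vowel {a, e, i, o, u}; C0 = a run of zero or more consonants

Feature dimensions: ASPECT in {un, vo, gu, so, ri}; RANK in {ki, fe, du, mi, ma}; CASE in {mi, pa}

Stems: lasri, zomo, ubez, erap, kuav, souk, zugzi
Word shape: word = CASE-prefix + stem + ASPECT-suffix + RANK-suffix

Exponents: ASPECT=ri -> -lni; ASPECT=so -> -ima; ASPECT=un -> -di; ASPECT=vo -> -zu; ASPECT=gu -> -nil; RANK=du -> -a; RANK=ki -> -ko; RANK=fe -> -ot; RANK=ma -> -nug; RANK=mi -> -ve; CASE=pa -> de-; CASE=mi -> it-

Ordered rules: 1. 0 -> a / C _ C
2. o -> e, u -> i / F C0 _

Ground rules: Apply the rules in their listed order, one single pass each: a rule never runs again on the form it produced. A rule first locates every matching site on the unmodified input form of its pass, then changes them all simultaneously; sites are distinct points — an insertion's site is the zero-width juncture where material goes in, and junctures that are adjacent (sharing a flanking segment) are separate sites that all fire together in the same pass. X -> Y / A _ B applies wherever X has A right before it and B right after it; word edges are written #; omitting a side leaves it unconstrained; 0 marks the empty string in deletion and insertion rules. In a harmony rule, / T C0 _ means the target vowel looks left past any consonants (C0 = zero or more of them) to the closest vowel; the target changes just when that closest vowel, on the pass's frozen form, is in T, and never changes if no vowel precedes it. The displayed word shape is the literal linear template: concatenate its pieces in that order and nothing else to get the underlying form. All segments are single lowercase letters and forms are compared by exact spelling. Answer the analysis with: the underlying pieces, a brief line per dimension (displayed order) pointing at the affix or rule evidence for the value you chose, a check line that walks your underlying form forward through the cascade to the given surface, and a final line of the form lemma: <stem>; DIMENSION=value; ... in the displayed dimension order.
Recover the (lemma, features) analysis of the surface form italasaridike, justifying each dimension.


underlying: it-lasri-di-ko
ASPECT=un - signalled by the affix -di
RANK=ki - signalled by the affix -ko
CASE=mi - signalled by the affix it-
check: itlasridiko -> italasaridiko -> italasaridike
lemma: lasri; ASPECT=un; RANK=ki; CASE=mi


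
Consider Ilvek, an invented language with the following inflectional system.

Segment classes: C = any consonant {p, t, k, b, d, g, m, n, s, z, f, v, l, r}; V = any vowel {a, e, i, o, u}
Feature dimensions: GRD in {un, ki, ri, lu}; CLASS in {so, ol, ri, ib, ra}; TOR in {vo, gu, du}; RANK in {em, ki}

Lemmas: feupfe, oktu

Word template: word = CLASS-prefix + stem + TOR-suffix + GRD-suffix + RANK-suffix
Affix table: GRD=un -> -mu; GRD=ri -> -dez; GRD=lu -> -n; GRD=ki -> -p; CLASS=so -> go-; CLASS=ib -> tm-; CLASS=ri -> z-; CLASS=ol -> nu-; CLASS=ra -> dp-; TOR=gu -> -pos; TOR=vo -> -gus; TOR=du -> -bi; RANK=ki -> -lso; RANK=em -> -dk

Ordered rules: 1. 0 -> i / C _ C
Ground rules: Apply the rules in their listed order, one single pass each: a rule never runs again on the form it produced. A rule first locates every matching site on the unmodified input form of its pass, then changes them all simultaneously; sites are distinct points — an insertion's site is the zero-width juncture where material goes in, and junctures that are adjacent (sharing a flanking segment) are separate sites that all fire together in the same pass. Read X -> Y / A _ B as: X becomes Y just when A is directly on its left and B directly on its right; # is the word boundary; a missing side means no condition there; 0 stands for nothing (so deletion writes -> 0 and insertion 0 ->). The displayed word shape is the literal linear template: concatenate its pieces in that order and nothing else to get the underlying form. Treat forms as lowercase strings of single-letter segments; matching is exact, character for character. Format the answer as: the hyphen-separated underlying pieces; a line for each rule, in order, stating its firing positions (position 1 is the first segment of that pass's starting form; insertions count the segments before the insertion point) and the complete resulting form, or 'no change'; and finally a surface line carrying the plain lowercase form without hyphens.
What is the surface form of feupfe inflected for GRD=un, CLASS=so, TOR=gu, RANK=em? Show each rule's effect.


underlying: go-feupfe-pos-mu-dk
1. 0 -> i / C _ C: inserts after position(s) 6, 11, 14: gofeupifeposimudik
surface: gofeupifeposimudik


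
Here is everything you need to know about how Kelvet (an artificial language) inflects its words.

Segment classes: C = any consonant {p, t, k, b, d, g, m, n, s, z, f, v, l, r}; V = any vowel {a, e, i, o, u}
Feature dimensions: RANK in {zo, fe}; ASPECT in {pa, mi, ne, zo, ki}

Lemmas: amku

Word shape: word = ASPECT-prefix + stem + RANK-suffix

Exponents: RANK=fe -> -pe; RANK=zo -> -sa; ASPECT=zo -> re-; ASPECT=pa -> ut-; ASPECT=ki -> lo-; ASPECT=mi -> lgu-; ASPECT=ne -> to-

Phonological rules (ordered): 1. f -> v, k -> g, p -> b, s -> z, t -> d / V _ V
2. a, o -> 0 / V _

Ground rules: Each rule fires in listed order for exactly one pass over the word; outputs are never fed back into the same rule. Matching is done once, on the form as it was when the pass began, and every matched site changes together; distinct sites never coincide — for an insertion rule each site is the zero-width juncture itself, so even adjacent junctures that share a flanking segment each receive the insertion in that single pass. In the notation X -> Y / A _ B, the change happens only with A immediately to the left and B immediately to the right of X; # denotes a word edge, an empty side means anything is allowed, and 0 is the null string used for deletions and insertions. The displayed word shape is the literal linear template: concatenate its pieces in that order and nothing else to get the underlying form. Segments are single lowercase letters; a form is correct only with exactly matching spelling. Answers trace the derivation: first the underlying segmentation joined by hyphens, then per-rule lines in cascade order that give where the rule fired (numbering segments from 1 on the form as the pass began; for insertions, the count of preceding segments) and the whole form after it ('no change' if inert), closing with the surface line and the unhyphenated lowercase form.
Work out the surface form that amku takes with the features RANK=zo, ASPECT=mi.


underlying: lgu-amku-sa
1. f -> v, k -> g, p -> b, s -> z, t -> d / V _ V: fires at position(s) 8: lguamkuza
2. a, o -> 0 / V _: fires at position(s) 4: lgumkuza
surface: lgumkuza


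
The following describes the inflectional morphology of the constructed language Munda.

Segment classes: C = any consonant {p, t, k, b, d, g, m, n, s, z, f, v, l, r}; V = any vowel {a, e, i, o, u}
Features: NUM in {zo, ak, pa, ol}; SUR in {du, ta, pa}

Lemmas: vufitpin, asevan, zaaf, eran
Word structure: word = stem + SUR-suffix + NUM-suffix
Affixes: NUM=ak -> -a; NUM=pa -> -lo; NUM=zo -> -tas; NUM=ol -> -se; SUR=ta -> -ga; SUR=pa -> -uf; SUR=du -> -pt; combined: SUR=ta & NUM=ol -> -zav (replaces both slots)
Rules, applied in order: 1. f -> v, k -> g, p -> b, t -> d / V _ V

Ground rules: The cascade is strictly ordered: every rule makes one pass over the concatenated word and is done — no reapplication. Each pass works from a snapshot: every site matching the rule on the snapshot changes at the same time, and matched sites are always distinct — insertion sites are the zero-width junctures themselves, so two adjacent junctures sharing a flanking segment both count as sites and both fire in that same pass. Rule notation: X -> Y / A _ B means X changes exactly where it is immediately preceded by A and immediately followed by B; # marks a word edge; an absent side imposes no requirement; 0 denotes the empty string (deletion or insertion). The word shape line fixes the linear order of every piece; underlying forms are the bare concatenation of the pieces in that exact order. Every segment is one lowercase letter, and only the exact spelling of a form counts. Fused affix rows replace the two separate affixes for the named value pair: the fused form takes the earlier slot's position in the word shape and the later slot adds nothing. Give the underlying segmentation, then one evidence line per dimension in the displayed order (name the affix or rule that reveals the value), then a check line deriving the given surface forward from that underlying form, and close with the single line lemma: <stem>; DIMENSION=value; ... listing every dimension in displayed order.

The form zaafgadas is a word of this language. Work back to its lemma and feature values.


underlying: zaaf-ga-tas
NUM=zo - signalled by the affix -tas
SUR=ta - signalled by the affix -ga
check: zaafgatas -> zaafgadas
lemma: zaaf; NUM=zo; SUR=ta


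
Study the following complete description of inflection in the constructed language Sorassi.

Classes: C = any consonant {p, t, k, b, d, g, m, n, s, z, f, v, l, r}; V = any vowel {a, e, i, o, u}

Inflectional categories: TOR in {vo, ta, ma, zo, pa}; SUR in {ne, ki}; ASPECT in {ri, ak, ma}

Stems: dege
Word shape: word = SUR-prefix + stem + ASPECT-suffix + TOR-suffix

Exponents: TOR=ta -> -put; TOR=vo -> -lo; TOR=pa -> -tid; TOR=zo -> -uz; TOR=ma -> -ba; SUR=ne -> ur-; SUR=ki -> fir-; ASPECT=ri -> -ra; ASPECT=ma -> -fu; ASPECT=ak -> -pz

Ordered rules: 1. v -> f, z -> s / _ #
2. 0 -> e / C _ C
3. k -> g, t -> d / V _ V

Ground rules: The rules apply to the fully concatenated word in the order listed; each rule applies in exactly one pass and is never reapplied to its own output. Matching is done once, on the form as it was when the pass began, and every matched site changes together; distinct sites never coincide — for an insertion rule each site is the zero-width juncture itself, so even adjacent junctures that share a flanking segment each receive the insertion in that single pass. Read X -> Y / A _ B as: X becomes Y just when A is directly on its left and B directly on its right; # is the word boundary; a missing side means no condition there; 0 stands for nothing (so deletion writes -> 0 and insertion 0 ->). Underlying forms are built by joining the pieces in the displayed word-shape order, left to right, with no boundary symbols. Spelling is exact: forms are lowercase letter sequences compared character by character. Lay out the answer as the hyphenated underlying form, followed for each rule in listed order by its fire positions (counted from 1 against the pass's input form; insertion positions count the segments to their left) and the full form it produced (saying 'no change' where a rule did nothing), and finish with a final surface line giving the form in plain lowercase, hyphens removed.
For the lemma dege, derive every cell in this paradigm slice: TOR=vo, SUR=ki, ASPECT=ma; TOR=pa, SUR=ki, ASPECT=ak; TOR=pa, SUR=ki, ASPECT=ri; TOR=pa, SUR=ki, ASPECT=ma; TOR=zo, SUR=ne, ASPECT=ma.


cell TOR=vo, SUR=ki, ASPECT=ma:
underlying: fir-dege-fu-lo
1. v -> f, z -> s / _ #: no change
2. 0 -> e / C _ C: inserts after position(s) 3: firedegefulo
3. k -> g, t -> d / V _ V: no change
surface: firedegefulo

cell TOR=pa, SUR=ki, ASPECT=ak:
underlying: fir-dege-pz-tid
1. v -> f, z -> s / _ #: no change
2. 0 -> e / C _ C: inserts after position(s) 3, 8, 9: firedegepezetid
3. k -> g, t -> d / V _ V: fires at position(s) 13: firedegepezedid
surface: firedegepezedid

cell TOR=pa, SUR=ki, ASPECT=ri:
underlying: fir-dege-ra-tid
1. v -> f, z -> s / _ #: no change
2. 0 -> e / C _ C: inserts after position(s) 3: firedegeratid
3. k -> g, t -> d / V _ V: fires at position(s) 11: firedegeradid
surface: firedegeradid

cell TOR=pa, SUR=ki, ASPECT=ma:
underlying: fir-dege-fu-tid
1. v -> f, z -> s / _ #: no change
2. 0 -> e / C _ C: inserts after position(s) 3: firedegefutid
3. k -> g, t -> d / V _ V: fires at position(s) 11: firedegefudid
surface: firedegefudid

cell TOR=zo, SUR=ne, ASPECT=ma:
underlying: ur-dege-fu-uz
1. v -> f, z -> s / _ #: fires at position(s) 10: urdegefuus
2. 0 -> e / C _ C: inserts after position(s) 2: uredegefuus
3. k -> g, t -> d / V _ V: no change
surface: uredegefuus


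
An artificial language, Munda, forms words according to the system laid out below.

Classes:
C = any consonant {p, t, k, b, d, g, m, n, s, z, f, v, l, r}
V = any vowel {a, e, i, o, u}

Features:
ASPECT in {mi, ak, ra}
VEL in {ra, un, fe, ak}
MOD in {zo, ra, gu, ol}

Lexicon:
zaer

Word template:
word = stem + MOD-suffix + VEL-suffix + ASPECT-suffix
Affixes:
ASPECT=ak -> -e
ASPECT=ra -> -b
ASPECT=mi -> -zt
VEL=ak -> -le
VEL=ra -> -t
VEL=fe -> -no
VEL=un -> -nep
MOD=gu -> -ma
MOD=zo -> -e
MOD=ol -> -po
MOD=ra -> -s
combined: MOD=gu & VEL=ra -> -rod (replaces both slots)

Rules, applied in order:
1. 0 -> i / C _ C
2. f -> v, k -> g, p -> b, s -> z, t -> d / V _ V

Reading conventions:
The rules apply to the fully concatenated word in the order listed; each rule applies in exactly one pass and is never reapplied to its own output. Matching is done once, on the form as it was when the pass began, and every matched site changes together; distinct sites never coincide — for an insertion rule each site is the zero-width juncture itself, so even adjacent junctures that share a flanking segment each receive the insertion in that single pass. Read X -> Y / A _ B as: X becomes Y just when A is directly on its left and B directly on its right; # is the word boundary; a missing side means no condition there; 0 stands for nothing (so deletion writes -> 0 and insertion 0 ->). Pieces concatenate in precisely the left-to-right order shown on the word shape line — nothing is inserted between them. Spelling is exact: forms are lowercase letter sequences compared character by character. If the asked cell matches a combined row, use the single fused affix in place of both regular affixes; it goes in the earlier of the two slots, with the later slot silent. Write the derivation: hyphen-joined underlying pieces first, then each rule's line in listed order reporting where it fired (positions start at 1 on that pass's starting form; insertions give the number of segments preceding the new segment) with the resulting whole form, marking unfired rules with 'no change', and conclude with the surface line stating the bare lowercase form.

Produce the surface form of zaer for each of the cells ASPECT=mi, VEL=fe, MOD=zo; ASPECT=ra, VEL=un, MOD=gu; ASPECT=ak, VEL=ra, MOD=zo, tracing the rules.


cell ASPECT=mi, VEL=fe, MOD=zo:
underlying: zaer-e-no-zt
1. 0 -> i / C _ C: inserts after position(s) 8: zaerenozit
2. f -> v, k -> g, p -> b, s -> z, t -> d / V _ V: no change
surface: zaerenozit

cell ASPECT=ra, VEL=un, MOD=gu:
underlying: zaer-ma-nep-b
1. 0 -> i / C _ C: inserts after position(s) 4, 9: zaerimanepib
2. f -> v, k -> g, p -> b, s -> z, t -> d / V _ V: fires at position(s) 10: zaerimanebib
surface: zaerimanebib

cell ASPECT=ak, VEL=ra, MOD=zo:
underlying: zaer-e-t-e
1. 0 -> i / C _ C: no change
2. f -> v, k -> g, p -> b, s -> z, t -> d / V _ V: fires at position(s) 6: zaerede
surface: zaerede


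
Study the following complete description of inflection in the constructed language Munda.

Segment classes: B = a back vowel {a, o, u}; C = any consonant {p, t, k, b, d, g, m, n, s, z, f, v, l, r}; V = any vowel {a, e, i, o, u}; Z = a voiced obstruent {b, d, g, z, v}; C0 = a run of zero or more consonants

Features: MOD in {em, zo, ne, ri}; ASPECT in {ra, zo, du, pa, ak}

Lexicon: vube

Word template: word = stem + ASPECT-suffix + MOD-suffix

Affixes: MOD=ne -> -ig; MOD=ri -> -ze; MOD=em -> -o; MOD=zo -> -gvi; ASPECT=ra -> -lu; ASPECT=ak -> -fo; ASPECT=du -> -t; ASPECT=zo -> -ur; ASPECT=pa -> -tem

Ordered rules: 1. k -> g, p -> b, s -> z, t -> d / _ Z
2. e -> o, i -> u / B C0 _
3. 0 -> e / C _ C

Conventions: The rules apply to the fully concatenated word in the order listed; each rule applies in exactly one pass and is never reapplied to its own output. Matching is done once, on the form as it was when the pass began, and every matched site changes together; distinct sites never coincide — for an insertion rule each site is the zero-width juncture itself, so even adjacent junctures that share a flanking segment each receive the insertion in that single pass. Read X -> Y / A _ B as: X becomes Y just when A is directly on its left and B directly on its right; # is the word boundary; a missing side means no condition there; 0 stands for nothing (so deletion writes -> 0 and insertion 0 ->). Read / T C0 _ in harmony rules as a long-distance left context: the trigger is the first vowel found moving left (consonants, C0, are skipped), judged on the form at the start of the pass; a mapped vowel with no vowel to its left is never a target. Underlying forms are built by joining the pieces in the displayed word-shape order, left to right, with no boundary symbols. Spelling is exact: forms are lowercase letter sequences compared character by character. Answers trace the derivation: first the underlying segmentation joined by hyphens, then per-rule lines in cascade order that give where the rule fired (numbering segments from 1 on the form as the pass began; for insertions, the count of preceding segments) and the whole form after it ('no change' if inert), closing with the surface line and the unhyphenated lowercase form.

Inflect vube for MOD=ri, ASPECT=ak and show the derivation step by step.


underlying: vube-fo-ze
1. k -> g, p -> b, s -> z, t -> d / _ Z: no change
2. e -> o, i -> u / B C0 _: fires at position(s) 4, 8: vubofozo
3. 0 -> e / C _ C: no change
surface: vubofozo


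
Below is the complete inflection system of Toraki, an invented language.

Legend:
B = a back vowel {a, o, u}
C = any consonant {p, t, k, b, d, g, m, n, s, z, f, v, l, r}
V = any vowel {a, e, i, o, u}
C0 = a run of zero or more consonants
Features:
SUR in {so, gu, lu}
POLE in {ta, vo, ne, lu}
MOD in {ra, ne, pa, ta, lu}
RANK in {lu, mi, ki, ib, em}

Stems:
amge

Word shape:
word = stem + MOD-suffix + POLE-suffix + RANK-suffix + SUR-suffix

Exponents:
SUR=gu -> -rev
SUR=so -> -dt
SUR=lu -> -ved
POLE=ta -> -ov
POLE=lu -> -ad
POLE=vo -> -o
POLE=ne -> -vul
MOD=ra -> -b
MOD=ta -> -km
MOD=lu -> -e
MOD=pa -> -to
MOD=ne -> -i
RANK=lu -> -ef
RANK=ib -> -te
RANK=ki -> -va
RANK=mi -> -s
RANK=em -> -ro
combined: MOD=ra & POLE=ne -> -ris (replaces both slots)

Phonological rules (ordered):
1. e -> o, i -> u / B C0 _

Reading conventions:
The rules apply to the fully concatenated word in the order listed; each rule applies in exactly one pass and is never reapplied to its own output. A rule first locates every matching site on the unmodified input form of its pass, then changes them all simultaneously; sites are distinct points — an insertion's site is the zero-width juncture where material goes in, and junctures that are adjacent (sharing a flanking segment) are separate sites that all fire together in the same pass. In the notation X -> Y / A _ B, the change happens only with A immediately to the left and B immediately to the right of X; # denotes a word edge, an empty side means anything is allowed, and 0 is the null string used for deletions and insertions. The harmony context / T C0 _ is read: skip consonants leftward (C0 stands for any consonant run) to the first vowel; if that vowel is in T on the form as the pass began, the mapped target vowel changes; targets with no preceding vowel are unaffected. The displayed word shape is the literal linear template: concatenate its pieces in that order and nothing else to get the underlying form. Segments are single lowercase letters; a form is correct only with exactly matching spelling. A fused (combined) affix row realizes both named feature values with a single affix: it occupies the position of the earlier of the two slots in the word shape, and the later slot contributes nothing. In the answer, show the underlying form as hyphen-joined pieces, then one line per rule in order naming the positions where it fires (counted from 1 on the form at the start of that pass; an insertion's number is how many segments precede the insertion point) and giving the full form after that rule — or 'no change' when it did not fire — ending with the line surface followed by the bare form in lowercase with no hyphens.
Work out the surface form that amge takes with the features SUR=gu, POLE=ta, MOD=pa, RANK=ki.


underlying: amge-to-ov-va-rev
1. e -> o, i -> u / B C0 _: fires at position(s) 4, 12: amgotoovvarov
surface: amgotoovvarov


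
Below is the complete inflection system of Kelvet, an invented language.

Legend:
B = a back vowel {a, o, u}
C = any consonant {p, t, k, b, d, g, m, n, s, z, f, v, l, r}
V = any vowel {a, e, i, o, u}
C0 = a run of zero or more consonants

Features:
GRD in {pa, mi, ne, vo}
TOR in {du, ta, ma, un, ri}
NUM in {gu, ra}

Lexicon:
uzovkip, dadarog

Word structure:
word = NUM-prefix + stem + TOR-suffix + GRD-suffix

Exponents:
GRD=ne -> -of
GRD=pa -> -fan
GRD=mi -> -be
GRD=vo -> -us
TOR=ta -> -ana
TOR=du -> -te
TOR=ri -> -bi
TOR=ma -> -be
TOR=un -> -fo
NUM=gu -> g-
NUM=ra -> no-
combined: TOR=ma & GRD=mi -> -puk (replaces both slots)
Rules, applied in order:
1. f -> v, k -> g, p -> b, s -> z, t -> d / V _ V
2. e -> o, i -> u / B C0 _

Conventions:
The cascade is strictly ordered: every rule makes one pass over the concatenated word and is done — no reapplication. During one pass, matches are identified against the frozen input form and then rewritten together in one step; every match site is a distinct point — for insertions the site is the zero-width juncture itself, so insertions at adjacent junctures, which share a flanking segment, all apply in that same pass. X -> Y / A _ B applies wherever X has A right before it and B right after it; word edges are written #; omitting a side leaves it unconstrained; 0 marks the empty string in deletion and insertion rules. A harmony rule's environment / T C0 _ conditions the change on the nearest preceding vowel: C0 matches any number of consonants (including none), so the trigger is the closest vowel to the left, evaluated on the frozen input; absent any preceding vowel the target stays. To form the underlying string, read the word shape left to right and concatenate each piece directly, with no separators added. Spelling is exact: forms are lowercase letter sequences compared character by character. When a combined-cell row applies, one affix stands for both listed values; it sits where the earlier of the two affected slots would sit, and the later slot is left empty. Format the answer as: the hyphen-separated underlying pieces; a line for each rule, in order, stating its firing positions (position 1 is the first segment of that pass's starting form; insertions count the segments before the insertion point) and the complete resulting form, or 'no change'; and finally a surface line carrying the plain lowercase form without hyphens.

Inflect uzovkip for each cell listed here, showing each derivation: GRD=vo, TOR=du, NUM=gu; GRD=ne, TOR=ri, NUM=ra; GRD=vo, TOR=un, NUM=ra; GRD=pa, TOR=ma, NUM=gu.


cell GRD=vo, TOR=du, NUM=gu:
underlying: g-uzovkip-te-us
1. f -> v, k -> g, p -> b, s -> z, t -> d / V _ V: no change
2. e -> o, i -> u / B C0 _: fires at position(s) 7: guzovkupteus
surface: guzovkupteus

cell GRD=ne, TOR=ri, NUM=ra:
underlying: no-uzovkip-bi-of
1. f -> v, k -> g, p -> b, s -> z, t -> d / V _ V: no change
2. e -> o, i -> u / B C0 _: fires at position(s) 8: nouzovkupbiof
surface: nouzovkupbiof

cell GRD=vo, TOR=un, NUM=ra:
underlying: no-uzovkip-fo-us
1. f -> v, k -> g, p -> b, s -> z, t -> d / V _ V: no change
2. e -> o, i -> u / B C0 _: fires at position(s) 8: nouzovkupfous
surface: nouzovkupfous

cell GRD=pa, TOR=ma, NUM=gu:
underlying: g-uzovkip-be-fan
1. f -> v, k -> g, p -> b, s -> z, t -> d / V _ V: fires at position(s) 11: guzovkipbevan
2. e -> o, i -> u / B C0 _: fires at position(s) 7: guzovkupbevan
surface: guzovkupbevan


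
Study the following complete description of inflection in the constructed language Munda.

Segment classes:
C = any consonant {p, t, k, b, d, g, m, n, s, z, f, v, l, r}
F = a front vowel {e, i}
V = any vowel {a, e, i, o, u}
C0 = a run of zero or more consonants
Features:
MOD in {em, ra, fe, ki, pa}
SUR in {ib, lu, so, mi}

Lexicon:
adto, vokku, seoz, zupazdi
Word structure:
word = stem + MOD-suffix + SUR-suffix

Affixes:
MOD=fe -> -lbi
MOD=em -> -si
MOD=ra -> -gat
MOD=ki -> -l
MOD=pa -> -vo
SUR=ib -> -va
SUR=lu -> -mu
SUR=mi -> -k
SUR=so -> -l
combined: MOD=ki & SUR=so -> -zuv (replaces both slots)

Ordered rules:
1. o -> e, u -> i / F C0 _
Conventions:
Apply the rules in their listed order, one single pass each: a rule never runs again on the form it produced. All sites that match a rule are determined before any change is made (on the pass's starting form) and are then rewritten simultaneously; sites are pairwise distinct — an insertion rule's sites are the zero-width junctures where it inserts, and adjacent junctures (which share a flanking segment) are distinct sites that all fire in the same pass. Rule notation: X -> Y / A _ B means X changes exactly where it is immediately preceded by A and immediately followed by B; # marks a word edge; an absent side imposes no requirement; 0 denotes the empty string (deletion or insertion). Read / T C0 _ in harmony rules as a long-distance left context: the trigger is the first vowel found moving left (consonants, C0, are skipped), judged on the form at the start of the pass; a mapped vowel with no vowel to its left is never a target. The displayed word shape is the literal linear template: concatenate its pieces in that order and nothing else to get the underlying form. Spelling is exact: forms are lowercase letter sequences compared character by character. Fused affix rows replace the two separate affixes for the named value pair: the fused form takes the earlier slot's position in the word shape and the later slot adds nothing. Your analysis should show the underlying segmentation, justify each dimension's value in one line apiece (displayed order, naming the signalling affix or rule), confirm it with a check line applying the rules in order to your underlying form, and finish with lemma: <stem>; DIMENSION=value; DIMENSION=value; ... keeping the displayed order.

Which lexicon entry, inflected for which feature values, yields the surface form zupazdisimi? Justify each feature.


underlying: zupazdi-si-mu
MOD=em - signalled by the affix -si
SUR=lu - signalled by the affix -mu
check: zupazdisimu -> zupazdisimi
lemma: zupazdi; MOD=em; SUR=lu


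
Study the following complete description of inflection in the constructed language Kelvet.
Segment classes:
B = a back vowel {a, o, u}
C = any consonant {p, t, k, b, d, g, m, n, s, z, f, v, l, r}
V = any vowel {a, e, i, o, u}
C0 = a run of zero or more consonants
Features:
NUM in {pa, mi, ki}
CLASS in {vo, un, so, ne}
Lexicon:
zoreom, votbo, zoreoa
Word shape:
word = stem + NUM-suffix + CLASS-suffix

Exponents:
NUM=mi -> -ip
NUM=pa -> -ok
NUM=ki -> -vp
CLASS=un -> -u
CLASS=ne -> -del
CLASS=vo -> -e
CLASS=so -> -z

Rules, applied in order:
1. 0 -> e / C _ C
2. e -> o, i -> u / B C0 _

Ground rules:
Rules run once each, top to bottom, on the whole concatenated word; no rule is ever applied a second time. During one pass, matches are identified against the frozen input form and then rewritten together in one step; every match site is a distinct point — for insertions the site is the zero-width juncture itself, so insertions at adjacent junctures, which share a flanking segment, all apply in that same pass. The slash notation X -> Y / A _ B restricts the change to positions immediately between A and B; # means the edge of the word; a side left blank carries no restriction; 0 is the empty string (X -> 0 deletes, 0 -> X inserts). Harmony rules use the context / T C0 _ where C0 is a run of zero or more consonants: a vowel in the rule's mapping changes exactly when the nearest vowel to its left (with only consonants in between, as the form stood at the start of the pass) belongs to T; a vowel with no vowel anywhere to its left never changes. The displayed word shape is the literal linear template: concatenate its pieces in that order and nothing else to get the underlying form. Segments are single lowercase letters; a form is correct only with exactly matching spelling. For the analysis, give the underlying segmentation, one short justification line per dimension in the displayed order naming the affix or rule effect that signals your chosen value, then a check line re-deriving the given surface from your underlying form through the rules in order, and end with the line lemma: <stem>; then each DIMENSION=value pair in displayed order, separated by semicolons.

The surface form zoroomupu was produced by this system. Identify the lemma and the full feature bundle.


underlying: zoreom-ip-u
NUM=mi - signalled by the affix -ip
CLASS=un - signalled by the affix -u
check: zoreomipu -> zoreomipu -> zoroomupu
lemma: zoreom; NUM=mi; CLASS=un


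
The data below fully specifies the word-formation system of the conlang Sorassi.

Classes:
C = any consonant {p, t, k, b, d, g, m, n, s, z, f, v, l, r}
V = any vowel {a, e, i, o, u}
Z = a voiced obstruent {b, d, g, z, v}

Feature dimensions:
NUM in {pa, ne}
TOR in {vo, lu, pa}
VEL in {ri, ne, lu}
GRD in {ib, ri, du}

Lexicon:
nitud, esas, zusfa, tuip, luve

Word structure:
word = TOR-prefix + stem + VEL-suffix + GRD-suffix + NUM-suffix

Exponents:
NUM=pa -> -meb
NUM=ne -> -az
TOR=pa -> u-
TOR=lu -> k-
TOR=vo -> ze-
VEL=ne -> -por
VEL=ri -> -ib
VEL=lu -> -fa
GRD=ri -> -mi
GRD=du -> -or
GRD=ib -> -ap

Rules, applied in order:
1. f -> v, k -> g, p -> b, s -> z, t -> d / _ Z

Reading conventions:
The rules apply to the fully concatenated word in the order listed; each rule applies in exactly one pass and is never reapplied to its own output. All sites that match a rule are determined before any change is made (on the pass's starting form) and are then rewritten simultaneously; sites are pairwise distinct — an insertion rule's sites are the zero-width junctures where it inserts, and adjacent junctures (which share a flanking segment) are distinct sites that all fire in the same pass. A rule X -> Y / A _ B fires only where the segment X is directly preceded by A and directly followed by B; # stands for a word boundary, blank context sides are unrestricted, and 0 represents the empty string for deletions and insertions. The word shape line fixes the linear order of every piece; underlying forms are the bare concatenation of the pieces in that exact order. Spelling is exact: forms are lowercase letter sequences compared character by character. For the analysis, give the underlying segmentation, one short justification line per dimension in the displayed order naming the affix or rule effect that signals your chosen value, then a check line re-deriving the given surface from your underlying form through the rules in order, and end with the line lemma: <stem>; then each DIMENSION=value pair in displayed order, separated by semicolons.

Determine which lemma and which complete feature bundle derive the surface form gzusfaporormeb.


underlying: k-zusfa-por-or-meb
NUM=pa - signalled by the affix -meb
TOR=lu - signalled by the affix k-
VEL=ne - signalled by the affix -por
GRD=du - signalled by the affix -or
check: kzusfaporormeb -> gzusfaporormeb
lemma: zusfa; NUM=pa; TOR=lu; VEL=ne; GRD=du


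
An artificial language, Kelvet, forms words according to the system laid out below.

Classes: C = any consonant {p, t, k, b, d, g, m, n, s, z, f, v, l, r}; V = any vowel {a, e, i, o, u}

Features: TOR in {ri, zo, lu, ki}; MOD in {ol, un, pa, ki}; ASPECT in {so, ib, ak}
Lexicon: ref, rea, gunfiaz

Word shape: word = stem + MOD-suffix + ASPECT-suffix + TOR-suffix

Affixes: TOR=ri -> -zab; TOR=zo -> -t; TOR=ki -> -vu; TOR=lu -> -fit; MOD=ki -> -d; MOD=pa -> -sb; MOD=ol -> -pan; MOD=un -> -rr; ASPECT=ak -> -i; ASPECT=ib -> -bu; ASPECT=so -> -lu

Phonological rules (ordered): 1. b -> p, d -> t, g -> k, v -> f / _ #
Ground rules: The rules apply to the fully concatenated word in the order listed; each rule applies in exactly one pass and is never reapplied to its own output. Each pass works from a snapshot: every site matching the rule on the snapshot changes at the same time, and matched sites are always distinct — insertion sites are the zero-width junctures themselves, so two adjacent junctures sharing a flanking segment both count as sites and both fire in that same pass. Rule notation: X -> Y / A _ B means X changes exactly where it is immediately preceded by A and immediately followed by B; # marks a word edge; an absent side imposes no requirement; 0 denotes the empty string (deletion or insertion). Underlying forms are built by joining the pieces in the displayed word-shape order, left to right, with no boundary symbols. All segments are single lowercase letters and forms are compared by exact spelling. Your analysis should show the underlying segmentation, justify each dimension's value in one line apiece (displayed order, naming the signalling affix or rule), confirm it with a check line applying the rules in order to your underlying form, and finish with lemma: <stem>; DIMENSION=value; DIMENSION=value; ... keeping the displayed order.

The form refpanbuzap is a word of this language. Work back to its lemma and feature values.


underlying: ref-pan-bu-zab
TOR=ri - signalled by the affix -zab
MOD=ol - signalled by the affix -pan
ASPECT=ib - signalled by the affix -bu
check: refpanbuzab -> refpanbuzap
lemma: ref; TOR=ri; MOD=ol; ASPECT=ib
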